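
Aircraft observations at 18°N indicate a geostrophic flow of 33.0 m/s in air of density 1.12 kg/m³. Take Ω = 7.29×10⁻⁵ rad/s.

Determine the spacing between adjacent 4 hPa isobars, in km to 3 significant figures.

Coriolis parameter at 18°N:
f = 2Ω sin φ = 2 × 7.29×10⁻⁵ × sin 18° = 4.51×10⁻⁵ s⁻¹
Geostrophic balance rearranged: |∂P/∂n| = f ρ V_g
|∂P/∂n| = 4.51×10⁻⁵ × 1.12 × 33.0 = 1.67×10⁻³ Pa/m
Isobar spacing: Δn = ΔP/|∂P/∂n| = 400 Pa / 1.67×10⁻³ Pa/m = 240208 m ≈ 240 km

240 km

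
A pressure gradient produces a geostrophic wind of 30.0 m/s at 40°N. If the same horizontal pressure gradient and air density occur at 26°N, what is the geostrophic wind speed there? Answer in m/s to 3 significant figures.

44.0 m/s

With the same pressure gradient and density, V_g ∝ 1/f ∝ 1/sin φ.
V₂ = V₁ · sin φ₁ / sin φ₂ = 30.0 × sin 40° / sin 26°
V₂ = 30.0 × 0.6428/0.4384 = 44.0 m/s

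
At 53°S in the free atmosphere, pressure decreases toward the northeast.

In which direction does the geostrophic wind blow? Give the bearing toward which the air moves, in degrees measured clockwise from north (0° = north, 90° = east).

315°

The pressure-gradient force points toward the northeast (bearing 045°).
Geostrophic balance: in the Southern Hemisphere the Coriolis force deflects motion to the left, so the geostrophic wind blows 90° to the left of the pressure-gradient force (low pressure on the right).
Rotating 045° by 90° counterclockwise gives 315° — the wind blows toward the northwest.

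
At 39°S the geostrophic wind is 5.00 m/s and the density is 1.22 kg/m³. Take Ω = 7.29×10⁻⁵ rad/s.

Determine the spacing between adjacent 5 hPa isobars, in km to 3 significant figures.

893 km

Coriolis parameter at 39°S:
f = 2Ω sin φ = 2 × 7.29×10⁻⁵ × sin 39° = 9.18×10⁻⁵ s⁻¹
Geostrophic balance rearranged: |∂P/∂n| = f ρ V_g
|∂P/∂n| = 9.18×10⁻⁵ × 1.22 × 5.00 = 5.60×10⁻⁴ Pa/m
Isobar spacing: Δn = ΔP/|∂P/∂n| = 500 Pa / 5.60×10⁻⁴ Pa/m = 893328 m ≈ 893 km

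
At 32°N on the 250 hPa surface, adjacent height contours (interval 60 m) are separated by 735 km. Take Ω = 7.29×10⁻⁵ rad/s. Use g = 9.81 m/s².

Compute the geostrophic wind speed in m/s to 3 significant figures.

10.4 m/s

Coriolis parameter at 32°N:
f = 2Ω sin φ = 2 × 7.29×10⁻⁵ × sin 32° = 7.73×10⁻⁵ s⁻¹
Height gradient: |∂Z/∂n| = 60 m / 735000 m = 8.16×10⁻⁵
On a pressure surface, geostrophic balance gives V_g = (g/f)|∂Z/∂n|:
V_g = 9.81 × 8.16×10⁻⁵ / 7.73×10⁻⁵ = 10.4 m/s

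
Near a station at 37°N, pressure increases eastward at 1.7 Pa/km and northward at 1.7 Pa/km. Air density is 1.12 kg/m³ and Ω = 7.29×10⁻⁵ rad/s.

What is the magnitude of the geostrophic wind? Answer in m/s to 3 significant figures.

24.5 m/s

Coriolis parameter at 37°N:
f = 2Ω sin φ = 2 × 7.29×10⁻⁵ × sin 37° = 8.77×10⁻⁵ s⁻¹
Component geostrophic relations (x east, y north):
u_g = −(1/(fρ)) ∂P/∂y,  v_g = (1/(fρ)) ∂P/∂x
u_g = −(1.7×10⁻³)/(8.77×10⁻⁵ × 1.12) = −17.3 m/s;  v_g = (1.7×10⁻³)/(8.77×10⁻⁵ × 1.12) = 17.3 m/s
|V_g| = √(u_g² + v_g²) = 24.5 m/s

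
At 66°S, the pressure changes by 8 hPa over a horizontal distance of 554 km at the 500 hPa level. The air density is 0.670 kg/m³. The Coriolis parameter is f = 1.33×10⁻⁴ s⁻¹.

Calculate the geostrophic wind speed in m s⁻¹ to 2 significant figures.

Pressure gradient: |∂P/∂n| = 800 Pa / 554000 m = 1.44×10⁻³ Pa/m
Geostrophic balance (pressure-gradient force = Coriolis force):
V_g = (1/(fρ)) |∂P/∂n| = 1.44×10⁻³ / (1.33×10⁻⁴ × 0.670) = 16.2 m/s

16 m s⁻¹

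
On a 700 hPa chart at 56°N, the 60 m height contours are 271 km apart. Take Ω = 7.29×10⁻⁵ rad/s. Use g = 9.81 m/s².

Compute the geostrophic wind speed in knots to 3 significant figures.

Coriolis parameter at 56°N:
f = 2Ω sin φ = 2 × 7.29×10⁻⁵ × sin 56° = 1.21×10⁻⁴ s⁻¹
Height gradient: |∂Z/∂n| = 60 m / 271000 m = 2.21×10⁻⁴
On a pressure surface, geostrophic balance gives V_g = (g/f)|∂Z/∂n|:
V_g = 9.81 × 2.21×10⁻⁴ / 1.21×10⁻⁴ = 18.0 m/s
Converting: 18.0 m/s × 1.944 = 34.9 knots

34.9 knots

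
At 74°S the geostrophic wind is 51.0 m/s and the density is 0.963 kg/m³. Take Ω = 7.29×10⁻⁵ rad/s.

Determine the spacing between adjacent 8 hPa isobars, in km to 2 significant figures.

Coriolis parameter at 74°S:
f = 2Ω sin φ = 2 × 7.29×10⁻⁵ × sin 74° = 1.40×10⁻⁴ s⁻¹
Geostrophic balance rearranged: |∂P/∂n| = f ρ V_g
|∂P/∂n| = 1.40×10⁻⁴ × 0.963 × 51.0 = 6.88×10⁻³ Pa/m
Isobar spacing: Δn = ΔP/|∂P/∂n| = 800 Pa / 6.88×10⁻³ Pa/m = 116224 m ≈ 120 km

120 km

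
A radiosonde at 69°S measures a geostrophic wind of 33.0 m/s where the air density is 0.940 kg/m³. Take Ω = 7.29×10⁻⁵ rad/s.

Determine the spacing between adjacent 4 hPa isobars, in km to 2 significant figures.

95 km

Coriolis parameter at 69°S:
f = 2Ω sin φ = 2 × 7.29×10⁻⁵ × sin 69° = 1.36×10⁻⁴ s⁻¹
Geostrophic balance rearranged: |∂P/∂n| = f ρ V_g
|∂P/∂n| = 1.36×10⁻⁴ × 0.940 × 33.0 = 4.22×10⁻³ Pa/m
Isobar spacing: Δn = ΔP/|∂P/∂n| = 400 Pa / 4.22×10⁻³ Pa/m = 94735 m ≈ 95 km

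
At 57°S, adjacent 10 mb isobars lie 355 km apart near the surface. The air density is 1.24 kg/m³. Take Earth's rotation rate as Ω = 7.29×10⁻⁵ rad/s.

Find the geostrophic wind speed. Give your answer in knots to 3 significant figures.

Coriolis parameter at 57°S:
f = 2Ω sin φ = 2 × 7.29×10⁻⁵ × sin 57° = 1.22×10⁻⁴ s⁻¹
Pressure gradient: |∂P/∂n| = 1000 Pa / 355000 m = 2.82×10⁻³ Pa/m
Geostrophic balance (pressure-gradient force = Coriolis force):
V_g = (1/(fρ)) |∂P/∂n| = 2.82×10⁻³ / (1.22×10⁻⁴ × 1.24) = 18.6 m/s
Converting: 18.6 m/s × 1.944 = 36.1 knots

36.1 knots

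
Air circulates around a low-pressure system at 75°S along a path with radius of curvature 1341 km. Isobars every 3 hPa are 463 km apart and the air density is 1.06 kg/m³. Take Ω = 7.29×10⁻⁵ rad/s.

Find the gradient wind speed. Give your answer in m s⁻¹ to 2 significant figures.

Coriolis parameter at 75°S:
f = 2Ω sin φ = 2 × 7.29×10⁻⁵ × sin 75° = 1.41×10⁻⁴ s⁻¹
Pressure gradient: |∂P/∂n| = 300 Pa / 463000 m = 6.48×10⁻⁴ Pa/m
Geostrophic speed: V_g = |∂P/∂n|/(fρ) = 6.48×10⁻⁴/(1.41×10⁻⁴ × 1.06) = 4.34 m/s
Around a low, centrifugal force acts outward with Coriolis, so pressure-gradient force balances both:
(1/ρ)|∂P/∂n| = fV + V²/R  →  V² + fR·V − fR·V_g = 0
With fR = 1.41×10⁻⁴ × 1341×10³ m = 189 m/s:
V = [−fR + √((fR)² + 4 fR V_g)]/2 = [−189 + √(189² + 4×189×4.34)]/2 = 4.25 m/s
Subgeostrophic (V < V_g = 4.34 m/s), as expected around a low.

4.2 m s⁻¹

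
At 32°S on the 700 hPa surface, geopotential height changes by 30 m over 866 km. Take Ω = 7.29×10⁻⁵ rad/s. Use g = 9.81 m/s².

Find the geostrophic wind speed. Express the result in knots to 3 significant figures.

8.55 knots

Coriolis parameter at 32°S:
f = 2Ω sin φ = 2 × 7.29×10⁻⁵ × sin 32° = 7.73×10⁻⁵ s⁻¹
Height gradient: |∂Z/∂n| = 30 m / 866000 m = 3.46×10⁻⁵
On a pressure surface, geostrophic balance gives V_g = (g/f)|∂Z/∂n|:
V_g = 9.81 × 3.46×10⁻⁵ / 7.73×10⁻⁵ = 4.40 m/s
Converting: 4.40 m/s × 1.944 = 8.55 knots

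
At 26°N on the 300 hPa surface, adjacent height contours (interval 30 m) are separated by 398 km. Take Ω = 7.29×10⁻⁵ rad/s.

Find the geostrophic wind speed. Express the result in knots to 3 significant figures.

Coriolis parameter at 26°N:
f = 2Ω sin φ = 2 × 7.29×10⁻⁵ × sin 26° = 6.39×10⁻⁵ s⁻¹
Height gradient: |∂Z/∂n| = 30 m / 398000 m = 7.54×10⁻⁵
On a pressure surface, geostrophic balance gives V_g = (g/f)|∂Z/∂n|:
V_g = 9.81 × 7.54×10⁻⁵ / 6.39×10⁻⁵ = 11.6 m/s
Converting: 11.6 m/s × 1.944 = 22.5 knots

22.5 knots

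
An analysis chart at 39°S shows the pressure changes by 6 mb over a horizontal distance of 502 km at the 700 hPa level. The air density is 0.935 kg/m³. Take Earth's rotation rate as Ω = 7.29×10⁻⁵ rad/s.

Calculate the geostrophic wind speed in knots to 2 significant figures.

27 knots

Coriolis parameter at 39°S:
f = 2Ω sin φ = 2 × 7.29×10⁻⁵ × sin 39° = 9.18×10⁻⁵ s⁻¹
Pressure gradient: |∂P/∂n| = 600 Pa / 502000 m = 1.20×10⁻³ Pa/m
Geostrophic balance (pressure-gradient force = Coriolis force):
V_g = (1/(fρ)) |∂P/∂n| = 1.20×10⁻³ / (9.18×10⁻⁵ × 0.935) = 13.9 m/s
Converting: 13.9 m/s × 1.944 = 27 knots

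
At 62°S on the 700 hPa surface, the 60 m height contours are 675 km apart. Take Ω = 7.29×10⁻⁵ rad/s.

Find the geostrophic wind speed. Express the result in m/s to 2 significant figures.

6.8 m/s

Coriolis parameter at 62°S:
f = 2Ω sin φ = 2 × 7.29×10⁻⁵ × sin 62° = 1.29×10⁻⁴ s⁻¹
Height gradient: |∂Z/∂n| = 60 m / 675000 m = 8.89×10⁻⁵
On a pressure surface, geostrophic balance gives V_g = (g/f)|∂Z/∂n|:
V_g = 9.81 × 8.89×10⁻⁵ / 1.29×10⁻⁴ = 6.77 m/s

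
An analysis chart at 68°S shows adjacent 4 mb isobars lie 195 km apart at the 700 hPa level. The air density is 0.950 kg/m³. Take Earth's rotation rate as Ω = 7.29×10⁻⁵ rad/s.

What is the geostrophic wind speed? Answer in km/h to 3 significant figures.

57.5 km/h

Coriolis parameter at 68°S:
f = 2Ω sin φ = 2 × 7.29×10⁻⁵ × sin 68° = 1.35×10⁻⁴ s⁻¹
Pressure gradient: |∂P/∂n| = 400 Pa / 195000 m = 2.05×10⁻³ Pa/m
Geostrophic balance (pressure-gradient force = Coriolis force):
V_g = (1/(fρ)) |∂P/∂n| = 2.05×10⁻³ / (1.35×10⁻⁴ × 0.950) = 16.0 m/s
Converting: 16.0 m/s × 3.6 = 57.5 km/h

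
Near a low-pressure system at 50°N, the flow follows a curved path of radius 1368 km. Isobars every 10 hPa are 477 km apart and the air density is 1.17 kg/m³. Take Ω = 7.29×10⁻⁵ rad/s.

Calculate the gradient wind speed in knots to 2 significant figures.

28 knots

Coriolis parameter at 50°N:
f = 2Ω sin φ = 2 × 7.29×10⁻⁵ × sin 50° = 1.12×10⁻⁴ s⁻¹
Pressure gradient: |∂P/∂n| = 1000 Pa / 477000 m = 2.10×10⁻³ Pa/m
Geostrophic speed: V_g = |∂P/∂n|/(fρ) = 2.10×10⁻³/(1.12×10⁻⁴ × 1.17) = 16.0 m/s
Around a low, centrifugal force acts outward with Coriolis, so pressure-gradient force balances both:
(1/ρ)|∂P/∂n| = fV + V²/R  →  V² + fR·V − fR·V_g = 0
With fR = 1.12×10⁻⁴ × 1368×10³ m = 153 m/s:
V = [−fR + √((fR)² + 4 fR V_g)]/2 = [−153 + √(153² + 4×153×16)]/2 = 14.6 m/s
Subgeostrophic (V < V_g = 16 m/s), as expected around a low.
Converting: 14.6 m/s × 1.944 = 28 knots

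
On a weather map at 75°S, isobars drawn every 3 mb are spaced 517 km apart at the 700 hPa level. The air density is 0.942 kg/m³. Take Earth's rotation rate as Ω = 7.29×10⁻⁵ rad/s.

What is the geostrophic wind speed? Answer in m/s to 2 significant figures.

Coriolis parameter at 75°S:
f = 2Ω sin φ = 2 × 7.29×10⁻⁵ × sin 75° = 1.41×10⁻⁴ s⁻¹
Pressure gradient: |∂P/∂n| = 300 Pa / 517000 m = 5.80×10⁻⁴ Pa/m
Geostrophic balance (pressure-gradient force = Coriolis force):
V_g = (1/(fρ)) |∂P/∂n| = 5.80×10⁻⁴ / (1.41×10⁻⁴ × 0.942) = 4.37 m/s

4.4 m/s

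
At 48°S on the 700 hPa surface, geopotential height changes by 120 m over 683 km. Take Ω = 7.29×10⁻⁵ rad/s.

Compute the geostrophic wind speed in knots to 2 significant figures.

31 knots

Coriolis parameter at 48°S:
f = 2Ω sin φ = 2 × 7.29×10⁻⁵ × sin 48° = 1.08×10⁻⁴ s⁻¹
Height gradient: |∂Z/∂n| = 120 m / 683000 m = 1.76×10⁻⁴
On a pressure surface, geostrophic balance gives V_g = (g/f)|∂Z/∂n|:
V_g = 9.81 × 1.76×10⁻⁴ / 1.08×10⁻⁴ = 15.9 m/s
Converting: 15.9 m/s × 1.944 = 31 knots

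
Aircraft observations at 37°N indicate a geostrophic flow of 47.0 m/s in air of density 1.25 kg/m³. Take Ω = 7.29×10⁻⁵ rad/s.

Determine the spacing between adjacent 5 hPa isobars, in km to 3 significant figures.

97.0 km

Coriolis parameter at 37°N:
f = 2Ω sin φ = 2 × 7.29×10⁻⁵ × sin 37° = 8.77×10⁻⁵ s⁻¹
Geostrophic balance rearranged: |∂P/∂n| = f ρ V_g
|∂P/∂n| = 8.77×10⁻⁵ × 1.25 × 47.0 = 5.15×10⁻³ Pa/m
Isobar spacing: Δn = ΔP/|∂P/∂n| = 500 Pa / 5.15×10⁻³ Pa/m = 96993 m ≈ 97.0 km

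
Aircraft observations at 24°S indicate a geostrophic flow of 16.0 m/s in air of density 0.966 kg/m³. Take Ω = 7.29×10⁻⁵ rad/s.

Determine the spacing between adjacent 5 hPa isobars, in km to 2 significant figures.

550 km

Coriolis parameter at 24°S:
f = 2Ω sin φ = 2 × 7.29×10⁻⁵ × sin 24° = 5.93×10⁻⁵ s⁻¹
Geostrophic balance rearranged: |∂P/∂n| = f ρ V_g
|∂P/∂n| = 5.93×10⁻⁵ × 0.966 × 16.0 = 9.17×10⁻⁴ Pa/m
Isobar spacing: Δn = ΔP/|∂P/∂n| = 500 Pa / 9.17×10⁻⁴ Pa/m = 545509 m ≈ 550 km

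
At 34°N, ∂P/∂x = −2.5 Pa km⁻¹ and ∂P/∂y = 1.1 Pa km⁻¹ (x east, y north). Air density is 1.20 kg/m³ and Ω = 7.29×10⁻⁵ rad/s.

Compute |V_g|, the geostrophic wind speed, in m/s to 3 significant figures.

27.9 m/s

Coriolis parameter at 34°N:
f = 2Ω sin φ = 2 × 7.29×10⁻⁵ × sin 34° = 8.15×10⁻⁵ s⁻¹
Component geostrophic relations (x east, y north):
u_g = −(1/(fρ)) ∂P/∂y,  v_g = (1/(fρ)) ∂P/∂x
u_g = −(1.1×10⁻³)/(8.15×10⁻⁵ × 1.20) = −11.2 m/s;  v_g = (−2.5×10⁻³)/(8.15×10⁻⁵ × 1.20) = −25.6 m/s
|V_g| = √(u_g² + v_g²) = 27.9 m/s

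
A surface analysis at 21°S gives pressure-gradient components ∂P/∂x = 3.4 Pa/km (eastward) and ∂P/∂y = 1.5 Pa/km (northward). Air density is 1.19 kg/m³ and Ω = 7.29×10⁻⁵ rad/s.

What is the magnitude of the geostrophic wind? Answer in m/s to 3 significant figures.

59.8 m/s

Coriolis parameter at 21°S:
f = 2Ω sin φ = 2 × 7.29×10⁻⁵ × sin 21° = 5.23×10⁻⁵ s⁻¹
In the Southern Hemisphere f is negative: f = −5.23×10⁻⁵ s⁻¹.
Component geostrophic relations (x east, y north):
u_g = −(1/(fρ)) ∂P/∂y,  v_g = (1/(fρ)) ∂P/∂x
u_g = −(1.5×10⁻³)/(−5.23×10⁻⁵ × 1.19) = 24.1 m/s;  v_g = (3.4×10⁻³)/(−5.23×10⁻⁵ × 1.19) = −54.7 m/s
|V_g| = √(u_g² + v_g²) = 59.8 m/s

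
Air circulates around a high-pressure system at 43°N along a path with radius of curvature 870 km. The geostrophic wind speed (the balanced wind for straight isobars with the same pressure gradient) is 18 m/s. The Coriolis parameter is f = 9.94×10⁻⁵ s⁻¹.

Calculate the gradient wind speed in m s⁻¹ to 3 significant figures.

25.5 m s⁻¹

Around a high, pressure-gradient force acts outward with centrifugal, so Coriolis balances both:
fV = (1/ρ)|∂P/∂n| + V²/R  →  V² − fR·V + fR·V_g = 0
With fR = 9.94×10⁻⁵ × 870×10³ m = 86.5 m/s:
V = [fR − √((fR)² − 4 fR V_g)]/2 = [86.5 − √(86.5² − 4×86.5×18)]/2 = 25.5 m/s
Supergeostrophic (V > V_g = 18 m/s), as expected around a high.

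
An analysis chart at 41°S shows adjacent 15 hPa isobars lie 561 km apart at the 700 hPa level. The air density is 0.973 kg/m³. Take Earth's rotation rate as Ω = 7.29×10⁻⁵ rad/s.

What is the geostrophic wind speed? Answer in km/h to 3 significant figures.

Coriolis parameter at 41°S:
f = 2Ω sin φ = 2 × 7.29×10⁻⁵ × sin 41° = 9.57×10⁻⁵ s⁻¹
Pressure gradient: |∂P/∂n| = 1500 Pa / 561000 m = 2.67×10⁻³ Pa/m
Geostrophic balance (pressure-gradient force = Coriolis force):
V_g = (1/(fρ)) |∂P/∂n| = 2.67×10⁻³ / (9.57×10⁻⁵ × 0.973) = 28.7 m/s
Converting: 28.7 m/s × 3.6 = 103 km/h

103 km/h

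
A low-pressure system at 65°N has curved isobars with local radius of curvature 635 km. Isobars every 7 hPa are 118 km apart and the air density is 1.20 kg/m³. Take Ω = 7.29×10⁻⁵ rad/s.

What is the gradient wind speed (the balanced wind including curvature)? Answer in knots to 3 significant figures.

Coriolis parameter at 65°N:
f = 2Ω sin φ = 2 × 7.29×10⁻⁵ × sin 65° = 1.32×10⁻⁴ s⁻¹
Pressure gradient: |∂P/∂n| = 700 Pa / 118000 m = 5.93×10⁻³ Pa/m
Geostrophic speed: V_g = |∂P/∂n|/(fρ) = 5.93×10⁻³/(1.32×10⁻⁴ × 1.20) = 37.4 m/s
Around a low, centrifugal force acts outward with Coriolis, so pressure-gradient force balances both:
(1/ρ)|∂P/∂n| = fV + V²/R  →  V² + fR·V − fR·V_g = 0
With fR = 1.32×10⁻⁴ × 635×10³ m = 83.9 m/s:
V = [−fR + √((fR)² + 4 fR V_g)]/2 = [−83.9 + √(83.9² + 4×83.9×37.4)]/2 = 28 m/s
Subgeostrophic (V < V_g = 37.4 m/s), as expected around a low.
Converting: 28 m/s × 1.944 = 54.5 knots

54.5 knots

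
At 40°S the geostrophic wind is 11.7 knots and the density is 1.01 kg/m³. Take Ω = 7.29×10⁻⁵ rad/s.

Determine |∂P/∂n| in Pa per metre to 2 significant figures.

Coriolis parameter at 40°S:
f = 2Ω sin φ = 2 × 7.29×10⁻⁵ × sin 40° = 9.37×10⁻⁵ s⁻¹
Wind speed in SI: 11.7 knots = 6.02 m/s
Geostrophic balance rearranged: |∂P/∂n| = f ρ V_g
|∂P/∂n| = 9.37×10⁻⁵ × 1.01 × 6.02 = 5.70×10⁻⁴ Pa/m

5.7×10⁻⁴ Pa/m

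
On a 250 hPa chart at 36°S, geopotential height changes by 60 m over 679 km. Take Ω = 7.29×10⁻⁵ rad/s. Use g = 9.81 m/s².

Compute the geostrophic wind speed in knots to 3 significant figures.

Coriolis parameter at 36°S:
f = 2Ω sin φ = 2 × 7.29×10⁻⁵ × sin 36° = 8.57×10⁻⁵ s⁻¹
Height gradient: |∂Z/∂n| = 60 m / 679000 m = 8.84×10⁻⁵
On a pressure surface, geostrophic balance gives V_g = (g/f)|∂Z/∂n|:
V_g = 9.81 × 8.84×10⁻⁵ / 8.57×10⁻⁵ = 10.1 m/s
Converting: 10.1 m/s × 1.944 = 19.7 knots

19.7 knots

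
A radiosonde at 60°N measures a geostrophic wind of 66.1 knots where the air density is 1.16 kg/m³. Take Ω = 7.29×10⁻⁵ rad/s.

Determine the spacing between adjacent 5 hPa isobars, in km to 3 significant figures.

Coriolis parameter at 60°N:
f = 2Ω sin φ = 2 × 7.29×10⁻⁵ × sin 60° = 1.26×10⁻⁴ s⁻¹
Wind speed in SI: 66.1 knots = 34.0 m/s
Geostrophic balance rearranged: |∂P/∂n| = f ρ V_g
|∂P/∂n| = 1.26×10⁻⁴ × 1.16 × 34.0 = 4.98×10⁻³ Pa/m
Isobar spacing: Δn = ΔP/|∂P/∂n| = 500 Pa / 4.98×10⁻³ Pa/m = 100389 m ≈ 100 km

100 km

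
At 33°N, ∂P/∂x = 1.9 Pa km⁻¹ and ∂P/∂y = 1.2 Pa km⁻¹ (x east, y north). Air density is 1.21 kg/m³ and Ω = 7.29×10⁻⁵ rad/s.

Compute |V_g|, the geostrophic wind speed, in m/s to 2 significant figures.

23 m/s

Coriolis parameter at 33°N:
f = 2Ω sin φ = 2 × 7.29×10⁻⁵ × sin 33° = 7.94×10⁻⁵ s⁻¹
Component geostrophic relations (x east, y north):
u_g = −(1/(fρ)) ∂P/∂y,  v_g = (1/(fρ)) ∂P/∂x
u_g = −(1.2×10⁻³)/(7.94×10⁻⁵ × 1.21) = −12.5 m/s;  v_g = (1.9×10⁻³)/(7.94×10⁻⁵ × 1.21) = 19.8 m/s
|V_g| = √(u_g² + v_g²) = 23.4 m/s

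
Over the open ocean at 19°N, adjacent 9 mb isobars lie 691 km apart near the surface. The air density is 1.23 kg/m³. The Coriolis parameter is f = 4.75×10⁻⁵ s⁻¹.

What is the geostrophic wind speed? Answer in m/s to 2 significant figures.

22 m/s

Pressure gradient: |∂P/∂n| = 900 Pa / 691000 m = 1.30×10⁻³ Pa/m
Geostrophic balance (pressure-gradient force = Coriolis force):
V_g = (1/(fρ)) |∂P/∂n| = 1.30×10⁻³ / (4.75×10⁻⁵ × 1.23) = 22.3 m/s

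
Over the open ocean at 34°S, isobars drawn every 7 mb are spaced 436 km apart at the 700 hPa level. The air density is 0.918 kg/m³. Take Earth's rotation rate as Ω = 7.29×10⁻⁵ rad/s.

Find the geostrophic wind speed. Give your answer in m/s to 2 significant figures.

Coriolis parameter at 34°S:
f = 2Ω sin φ = 2 × 7.29×10⁻⁵ × sin 34° = 8.15×10⁻⁵ s⁻¹
Pressure gradient: |∂P/∂n| = 700 Pa / 436000 m = 1.61×10⁻³ Pa/m
Geostrophic balance (pressure-gradient force = Coriolis force):
V_g = (1/(fρ)) |∂P/∂n| = 1.61×10⁻³ / (8.15×10⁻⁵ × 0.918) = 21.5 m/s

21 m/s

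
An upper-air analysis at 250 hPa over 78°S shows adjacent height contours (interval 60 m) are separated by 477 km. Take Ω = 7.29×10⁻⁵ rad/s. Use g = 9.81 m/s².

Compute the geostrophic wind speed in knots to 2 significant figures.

Coriolis parameter at 78°S:
f = 2Ω sin φ = 2 × 7.29×10⁻⁵ × sin 78° = 1.43×10⁻⁴ s⁻¹
Height gradient: |∂Z/∂n| = 60 m / 477000 m = 1.26×10⁻⁴
On a pressure surface, geostrophic balance gives V_g = (g/f)|∂Z/∂n|:
V_g = 9.81 × 1.26×10⁻⁴ / 1.43×10⁻⁴ = 8.65 m/s
Converting: 8.65 m/s × 1.944 = 17 knots

17 knots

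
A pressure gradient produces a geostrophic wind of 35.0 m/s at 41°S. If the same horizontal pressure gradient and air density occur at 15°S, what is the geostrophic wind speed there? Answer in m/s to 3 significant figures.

88.7 m/s

With the same pressure gradient and density, V_g ∝ 1/f ∝ 1/sin φ.
V₂ = V₁ · sin φ₁ / sin φ₂ = 35.0 × sin 41° / sin 15°
V₂ = 35.0 × 0.6561/0.2588 = 88.7 m/s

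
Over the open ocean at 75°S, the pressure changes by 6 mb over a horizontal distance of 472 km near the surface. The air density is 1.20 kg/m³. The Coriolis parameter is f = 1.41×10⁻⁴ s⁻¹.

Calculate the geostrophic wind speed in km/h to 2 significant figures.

Pressure gradient: |∂P/∂n| = 600 Pa / 472000 m = 1.27×10⁻³ Pa/m
Geostrophic balance (pressure-gradient force = Coriolis force):
V_g = (1/(fρ)) |∂P/∂n| = 1.27×10⁻³ / (1.41×10⁻⁴ × 1.20) = 7.51 m/s
Converting: 7.51 m/s × 3.6 = 27 km/h

27 km/h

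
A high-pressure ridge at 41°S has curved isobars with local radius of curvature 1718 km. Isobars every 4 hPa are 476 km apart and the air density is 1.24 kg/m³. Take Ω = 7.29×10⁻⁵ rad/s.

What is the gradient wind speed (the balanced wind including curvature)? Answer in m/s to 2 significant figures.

7.4 m/s

Coriolis parameter at 41°S:
f = 2Ω sin φ = 2 × 7.29×10⁻⁵ × sin 41° = 9.57×10⁻⁵ s⁻¹
Pressure gradient: |∂P/∂n| = 400 Pa / 476000 m = 8.40×10⁻⁴ Pa/m
Geostrophic speed: V_g = |∂P/∂n|/(fρ) = 8.40×10⁻⁴/(9.57×10⁻⁵ × 1.24) = 7.08 m/s
Around a high, pressure-gradient force acts outward with centrifugal, so Coriolis balances both:
fV = (1/ρ)|∂P/∂n| + V²/R  →  V² − fR·V + fR·V_g = 0
With fR = 9.57×10⁻⁵ × 1718×10³ m = 164 m/s:
V = [fR − √((fR)² − 4 fR V_g)]/2 = [164 − √(164² − 4×164×7.08)]/2 = 7.42 m/s
Supergeostrophic (V > V_g = 7.08 m/s), as expected around a high.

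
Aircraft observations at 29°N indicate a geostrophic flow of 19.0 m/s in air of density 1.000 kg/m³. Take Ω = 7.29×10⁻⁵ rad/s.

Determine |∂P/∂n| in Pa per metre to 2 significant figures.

1.3×10⁻³ Pa/m

Coriolis parameter at 29°N:
f = 2Ω sin φ = 2 × 7.29×10⁻⁵ × sin 29° = 7.07×10⁻⁵ s⁻¹
Geostrophic balance rearranged: |∂P/∂n| = f ρ V_g
|∂P/∂n| = 7.07×10⁻⁵ × 1.000 × 19.0 = 1.34×10⁻³ Pa/m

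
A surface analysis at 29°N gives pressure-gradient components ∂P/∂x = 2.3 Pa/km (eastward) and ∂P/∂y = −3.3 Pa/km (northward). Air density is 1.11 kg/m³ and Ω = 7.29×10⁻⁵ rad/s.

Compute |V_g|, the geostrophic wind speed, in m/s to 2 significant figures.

Coriolis parameter at 29°N:
f = 2Ω sin φ = 2 × 7.29×10⁻⁵ × sin 29° = 7.07×10⁻⁵ s⁻¹
Component geostrophic relations (x east, y north):
u_g = −(1/(fρ)) ∂P/∂y,  v_g = (1/(fρ)) ∂P/∂x
u_g = −(−3.3×10⁻³)/(7.07×10⁻⁵ × 1.11) = 42.1 m/s;  v_g = (2.3×10⁻³)/(7.07×10⁻⁵ × 1.11) = 29.3 m/s
|V_g| = √(u_g² + v_g²) = 51.3 m/s

51 m/s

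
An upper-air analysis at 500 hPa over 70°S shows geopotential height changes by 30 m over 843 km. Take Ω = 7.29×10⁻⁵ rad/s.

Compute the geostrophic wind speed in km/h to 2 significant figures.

Coriolis parameter at 70°S:
f = 2Ω sin φ = 2 × 7.29×10⁻⁵ × sin 70° = 1.37×10⁻⁴ s⁻¹
Height gradient: |∂Z/∂n| = 30 m / 843000 m = 3.56×10⁻⁵
On a pressure surface, geostrophic balance gives V_g = (g/f)|∂Z/∂n|:
V_g = 9.81 × 3.56×10⁻⁵ / 1.37×10⁻⁴ = 2.55 m/s
Converting: 2.55 m/s × 3.6 = 9.2 km/h

9.2 km/h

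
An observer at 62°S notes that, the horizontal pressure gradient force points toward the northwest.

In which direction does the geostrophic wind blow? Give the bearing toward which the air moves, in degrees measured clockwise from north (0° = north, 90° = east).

The pressure-gradient force points toward the northwest (bearing 315°).
Geostrophic balance: in the Southern Hemisphere the Coriolis force deflects motion to the left, so the geostrophic wind blows 90° to the left of the pressure-gradient force (low pressure on the right).
Rotating 315° by 90° counterclockwise gives 225° — the wind blows toward the southwest.

225°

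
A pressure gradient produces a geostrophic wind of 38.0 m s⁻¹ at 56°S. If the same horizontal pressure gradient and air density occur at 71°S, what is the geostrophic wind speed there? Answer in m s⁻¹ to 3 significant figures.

With the same pressure gradient and density, V_g ∝ 1/f ∝ 1/sin φ.
V₂ = V₁ · sin φ₁ / sin φ₂ = 38.0 × sin 56° / sin 71°
V₂ = 38.0 × 0.8290/0.9455 = 33.3 m s⁻¹

33.3 m s⁻¹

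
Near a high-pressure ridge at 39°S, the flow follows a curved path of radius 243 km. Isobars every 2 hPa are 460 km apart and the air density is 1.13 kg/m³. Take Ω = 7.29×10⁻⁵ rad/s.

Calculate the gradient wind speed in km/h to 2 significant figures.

Coriolis parameter at 39°S:
f = 2Ω sin φ = 2 × 7.29×10⁻⁵ × sin 39° = 9.18×10⁻⁵ s⁻¹
Pressure gradient: |∂P/∂n| = 200 Pa / 460000 m = 4.35×10⁻⁴ Pa/m
Geostrophic speed: V_g = |∂P/∂n|/(fρ) = 4.35×10⁻⁴/(9.18×10⁻⁵ × 1.13) = 4.19 m/s
Around a high, pressure-gradient force acts outward with centrifugal, so Coriolis balances both:
fV = (1/ρ)|∂P/∂n| + V²/R  →  V² − fR·V + fR·V_g = 0
With fR = 9.18×10⁻⁵ × 243×10³ m = 22.3 m/s:
V = [fR − √((fR)² − 4 fR V_g)]/2 = [22.3 − √(22.3² − 4×22.3×4.19)]/2 = 5.6 m/s
Supergeostrophic (V > V_g = 4.19 m/s), as expected around a high.
Converting: 5.6 m/s × 3.6 = 20 km/h

20 km/h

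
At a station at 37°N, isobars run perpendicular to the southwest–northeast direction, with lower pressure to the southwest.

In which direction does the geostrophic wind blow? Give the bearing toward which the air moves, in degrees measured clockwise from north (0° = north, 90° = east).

The pressure-gradient force points toward the southwest (bearing 225°).
Geostrophic balance: in the Northern Hemisphere the Coriolis force deflects motion to the right, so the geostrophic wind blows 90° to the right of the pressure-gradient force (low pressure on the left).
Rotating 225° by 90° clockwise gives 315° — the wind blows toward the northwest.

315°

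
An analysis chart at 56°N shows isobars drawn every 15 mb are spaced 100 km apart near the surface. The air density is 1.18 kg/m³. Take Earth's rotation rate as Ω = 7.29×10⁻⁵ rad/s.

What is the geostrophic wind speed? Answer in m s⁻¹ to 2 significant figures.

Coriolis parameter at 56°N:
f = 2Ω sin φ = 2 × 7.29×10⁻⁵ × sin 56° = 1.21×10⁻⁴ s⁻¹
Pressure gradient: |∂P/∂n| = 1500 Pa / 100000 m = 1.50×10⁻² Pa/m
Geostrophic balance (pressure-gradient force = Coriolis force):
V_g = (1/(fρ)) |∂P/∂n| = 1.50×10⁻² / (1.21×10⁻⁴ × 1.18) = 105 m/s

110 m s⁻¹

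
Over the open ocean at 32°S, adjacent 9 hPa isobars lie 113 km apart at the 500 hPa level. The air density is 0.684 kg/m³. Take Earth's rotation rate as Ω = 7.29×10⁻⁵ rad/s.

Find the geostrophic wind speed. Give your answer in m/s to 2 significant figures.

150 m/s

Coriolis parameter at 32°S:
f = 2Ω sin φ = 2 × 7.29×10⁻⁵ × sin 32° = 7.73×10⁻⁵ s⁻¹
Pressure gradient: |∂P/∂n| = 900 Pa / 113000 m = 7.96×10⁻³ Pa/m
Geostrophic balance (pressure-gradient force = Coriolis force):
V_g = (1/(fρ)) |∂P/∂n| = 7.96×10⁻³ / (7.73×10⁻⁵ × 0.684) = 151 m/s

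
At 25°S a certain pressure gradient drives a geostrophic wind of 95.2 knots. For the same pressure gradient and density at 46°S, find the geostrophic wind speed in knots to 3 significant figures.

With the same pressure gradient and density, V_g ∝ 1/f ∝ 1/sin φ.
V₂ = V₁ · sin φ₁ / sin φ₂ = 95.2 × sin 25° / sin 46°
V₂ = 95.2 × 0.4226/0.7193 = 55.9 knots

55.9 knots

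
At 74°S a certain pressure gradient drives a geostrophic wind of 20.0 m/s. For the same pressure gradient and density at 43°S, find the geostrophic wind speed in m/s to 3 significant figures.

With the same pressure gradient and density, V_g ∝ 1/f ∝ 1/sin φ.
V₂ = V₁ · sin φ₁ / sin φ₂ = 20.0 × sin 74° / sin 43°
V₂ = 20.0 × 0.9613/0.6820 = 28.2 m/s

28.2 m/s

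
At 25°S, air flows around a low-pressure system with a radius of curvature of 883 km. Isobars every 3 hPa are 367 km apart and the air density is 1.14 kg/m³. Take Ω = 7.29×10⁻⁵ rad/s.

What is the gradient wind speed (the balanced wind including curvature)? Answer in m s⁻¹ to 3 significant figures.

Coriolis parameter at 25°S:
f = 2Ω sin φ = 2 × 7.29×10⁻⁵ × sin 25° = 6.16×10⁻⁵ s⁻¹
Pressure gradient: |∂P/∂n| = 300 Pa / 367000 m = 8.17×10⁻⁴ Pa/m
Geostrophic speed: V_g = |∂P/∂n|/(fρ) = 8.17×10⁻⁴/(6.16×10⁻⁵ × 1.14) = 11.6 m/s
Around a low, centrifugal force acts outward with Coriolis, so pressure-gradient force balances both:
(1/ρ)|∂P/∂n| = fV + V²/R  →  V² + fR·V − fR·V_g = 0
With fR = 6.16×10⁻⁵ × 883×10³ m = 54.4 m/s:
V = [−fR + √((fR)² + 4 fR V_g)]/2 = [−54.4 + √(54.4² + 4×54.4×11.6)]/2 = 9.85 m/s
Subgeostrophic (V < V_g = 11.6 m/s), as expected around a low.

9.85 m s⁻¹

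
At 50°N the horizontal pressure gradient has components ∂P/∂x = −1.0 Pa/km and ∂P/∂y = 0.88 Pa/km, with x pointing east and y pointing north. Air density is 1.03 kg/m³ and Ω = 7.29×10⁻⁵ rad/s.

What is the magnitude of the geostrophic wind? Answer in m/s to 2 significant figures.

12 m/s

Coriolis parameter at 50°N:
f = 2Ω sin φ = 2 × 7.29×10⁻⁵ × sin 50° = 1.12×10⁻⁴ s⁻¹
Component geostrophic relations (x east, y north):
u_g = −(1/(fρ)) ∂P/∂y,  v_g = (1/(fρ)) ∂P/∂x
u_g = −(0.88×10⁻³)/(1.12×10⁻⁴ × 1.03) = −7.65 m/s;  v_g = (−1.0×10⁻³)/(1.12×10⁻⁴ × 1.03) = −8.69 m/s
|V_g| = √(u_g² + v_g²) = 11.6 m/s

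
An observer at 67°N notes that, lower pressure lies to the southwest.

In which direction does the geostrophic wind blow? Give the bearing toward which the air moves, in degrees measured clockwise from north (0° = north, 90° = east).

315°

The pressure-gradient force points toward the southwest (bearing 225°).
Geostrophic balance: in the Northern Hemisphere the Coriolis force deflects motion to the right, so the geostrophic wind blows 90° to the right of the pressure-gradient force (low pressure on the left).
Rotating 225° by 90° clockwise gives 315° — the wind blows toward the northwest.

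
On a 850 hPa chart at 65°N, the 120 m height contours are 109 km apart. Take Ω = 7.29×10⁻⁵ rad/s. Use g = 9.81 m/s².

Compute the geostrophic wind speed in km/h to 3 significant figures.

Coriolis parameter at 65°N:
f = 2Ω sin φ = 2 × 7.29×10⁻⁵ × sin 65° = 1.32×10⁻⁴ s⁻¹
Height gradient: |∂Z/∂n| = 120 m / 109000 m = 1.10×10⁻³
On a pressure surface, geostrophic balance gives V_g = (g/f)|∂Z/∂n|:
V_g = 9.81 × 1.10×10⁻³ / 1.32×10⁻⁴ = 81.7 m/s
Converting: 81.7 m/s × 3.6 = 294 km/h

294 km/h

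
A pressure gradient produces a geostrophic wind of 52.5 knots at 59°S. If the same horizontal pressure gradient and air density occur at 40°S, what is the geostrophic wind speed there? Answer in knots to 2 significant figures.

70 knots

With the same pressure gradient and density, V_g ∝ 1/f ∝ 1/sin φ.
V₂ = V₁ · sin φ₁ / sin φ₂ = 52.5 × sin 59° / sin 40°
V₂ = 52.5 × 0.8572/0.6428 = 70 knots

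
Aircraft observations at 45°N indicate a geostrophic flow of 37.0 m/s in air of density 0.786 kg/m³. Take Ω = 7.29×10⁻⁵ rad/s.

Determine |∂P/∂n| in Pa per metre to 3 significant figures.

3.00×10⁻³ Pa/m

Coriolis parameter at 45°N:
f = 2Ω sin φ = 2 × 7.29×10⁻⁵ × sin 45° = 1.03×10⁻⁴ s⁻¹
Geostrophic balance rearranged: |∂P/∂n| = f ρ V_g
|∂P/∂n| = 1.03×10⁻⁴ × 0.786 × 37.0 = 3.00×10⁻³ Pa/m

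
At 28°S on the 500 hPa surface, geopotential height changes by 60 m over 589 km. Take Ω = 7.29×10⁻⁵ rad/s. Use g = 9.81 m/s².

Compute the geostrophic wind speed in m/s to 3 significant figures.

14.6 m/s

Coriolis parameter at 28°S:
f = 2Ω sin φ = 2 × 7.29×10⁻⁵ × sin 28° = 6.84×10⁻⁵ s⁻¹
Height gradient: |∂Z/∂n| = 60 m / 589000 m = 1.02×10⁻⁴
On a pressure surface, geostrophic balance gives V_g = (g/f)|∂Z/∂n|:
V_g = 9.81 × 1.02×10⁻⁴ / 6.84×10⁻⁵ = 14.6 m/s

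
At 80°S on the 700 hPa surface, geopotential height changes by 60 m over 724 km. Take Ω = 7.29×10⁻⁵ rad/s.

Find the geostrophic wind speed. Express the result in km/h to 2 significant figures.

20 km/h

Coriolis parameter at 80°S:
f = 2Ω sin φ = 2 × 7.29×10⁻⁵ × sin 80° = 1.44×10⁻⁴ s⁻¹
Height gradient: |∂Z/∂n| = 60 m / 724000 m = 8.29×10⁻⁵
On a pressure surface, geostrophic balance gives V_g = (g/f)|∂Z/∂n|:
V_g = 9.81 × 8.29×10⁻⁵ / 1.44×10⁻⁴ = 5.66 m/s
Converting: 5.66 m/s × 3.6 = 20 km/h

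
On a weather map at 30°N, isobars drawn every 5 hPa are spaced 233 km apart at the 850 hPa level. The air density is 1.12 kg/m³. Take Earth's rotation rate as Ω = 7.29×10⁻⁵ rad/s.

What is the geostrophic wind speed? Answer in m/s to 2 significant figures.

Coriolis parameter at 30°N:
f = 2Ω sin φ = 2 × 7.29×10⁻⁵ × sin 30° = 7.29×10⁻⁵ s⁻¹
Pressure gradient: |∂P/∂n| = 500 Pa / 233000 m = 2.15×10⁻³ Pa/m
Geostrophic balance (pressure-gradient force = Coriolis force):
V_g = (1/(fρ)) |∂P/∂n| = 2.15×10⁻³ / (7.29×10⁻⁵ × 1.12) = 26.3 m/s

26 m/s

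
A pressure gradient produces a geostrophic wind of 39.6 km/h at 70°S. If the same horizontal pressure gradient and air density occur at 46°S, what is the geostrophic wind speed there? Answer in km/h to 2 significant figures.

52 km/h

With the same pressure gradient and density, V_g ∝ 1/f ∝ 1/sin φ.
V₂ = V₁ · sin φ₁ / sin φ₂ = 39.6 × sin 70° / sin 46°
V₂ = 39.6 × 0.9397/0.7193 = 52 km/h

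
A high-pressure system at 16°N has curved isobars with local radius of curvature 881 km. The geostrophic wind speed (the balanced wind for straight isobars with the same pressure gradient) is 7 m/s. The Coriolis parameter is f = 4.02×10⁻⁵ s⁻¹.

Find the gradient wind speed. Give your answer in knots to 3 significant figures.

Around a high, pressure-gradient force acts outward with centrifugal, so Coriolis balances both:
fV = (1/ρ)|∂P/∂n| + V²/R  →  V² − fR·V + fR·V_g = 0
With fR = 4.02×10⁻⁵ × 881×10³ m = 35.4 m/s:
V = [fR − √((fR)² − 4 fR V_g)]/2 = [35.4 − √(35.4² − 4×35.4×7)]/2 = 9.6 m/s
Supergeostrophic (V > V_g = 7 m/s), as expected around a high.
Converting: 9.6 m/s × 1.944 = 18.7 knots

18.7 knots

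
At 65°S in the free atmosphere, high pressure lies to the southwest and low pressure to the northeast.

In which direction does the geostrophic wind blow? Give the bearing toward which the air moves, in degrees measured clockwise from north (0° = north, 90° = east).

The pressure-gradient force points toward the northeast (bearing 045°).
Geostrophic balance: in the Southern Hemisphere the Coriolis force deflects motion to the left, so the geostrophic wind blows 90° to the left of the pressure-gradient force (low pressure on the right).
Rotating 045° by 90° counterclockwise gives 315° — the wind blows toward the northwest.

315°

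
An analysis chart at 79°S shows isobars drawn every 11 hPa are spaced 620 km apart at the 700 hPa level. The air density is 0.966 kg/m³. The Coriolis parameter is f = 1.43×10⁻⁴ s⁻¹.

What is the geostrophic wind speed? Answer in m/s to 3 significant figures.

Pressure gradient: |∂P/∂n| = 1100 Pa / 620000 m = 1.77×10⁻³ Pa/m
Geostrophic balance (pressure-gradient force = Coriolis force):
V_g = (1/(fρ)) |∂P/∂n| = 1.77×10⁻³ / (1.43×10⁻⁴ × 0.966) = 12.8 m/s

12.8 m/s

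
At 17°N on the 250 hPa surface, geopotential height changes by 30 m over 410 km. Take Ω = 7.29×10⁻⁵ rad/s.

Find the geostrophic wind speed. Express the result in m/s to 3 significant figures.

16.8 m/s

Coriolis parameter at 17°N:
f = 2Ω sin φ = 2 × 7.29×10⁻⁵ × sin 17° = 4.26×10⁻⁵ s⁻¹
Height gradient: |∂Z/∂n| = 30 m / 410000 m = 7.32×10⁻⁵
On a pressure surface, geostrophic balance gives V_g = (g/f)|∂Z/∂n|:
V_g = 9.81 × 7.32×10⁻⁵ / 4.26×10⁻⁵ = 16.8 m/s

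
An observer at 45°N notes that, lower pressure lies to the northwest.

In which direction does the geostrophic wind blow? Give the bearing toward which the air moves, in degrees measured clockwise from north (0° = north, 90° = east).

The pressure-gradient force points toward the northwest (bearing 315°).
Geostrophic balance: in the Northern Hemisphere the Coriolis force deflects motion to the right, so the geostrophic wind blows 90° to the right of the pressure-gradient force (low pressure on the left).
Rotating 315° by 90° clockwise gives 045° — the wind blows toward the northeast.

045°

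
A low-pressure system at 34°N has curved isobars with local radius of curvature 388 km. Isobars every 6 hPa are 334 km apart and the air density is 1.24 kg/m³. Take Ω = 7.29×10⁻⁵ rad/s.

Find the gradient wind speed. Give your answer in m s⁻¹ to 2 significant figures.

Coriolis parameter at 34°N:
f = 2Ω sin φ = 2 × 7.29×10⁻⁵ × sin 34° = 8.15×10⁻⁵ s⁻¹
Pressure gradient: |∂P/∂n| = 600 Pa / 334000 m = 1.80×10⁻³ Pa/m
Geostrophic speed: V_g = |∂P/∂n|/(fρ) = 1.80×10⁻³/(8.15×10⁻⁵ × 1.24) = 17.8 m/s
Around a low, centrifugal force acts outward with Coriolis, so pressure-gradient force balances both:
(1/ρ)|∂P/∂n| = fV + V²/R  →  V² + fR·V − fR·V_g = 0
With fR = 8.15×10⁻⁵ × 388×10³ m = 31.6 m/s:
V = [−fR + √((fR)² + 4 fR V_g)]/2 = [−31.6 + √(31.6² + 4×31.6×17.8)]/2 = 12.7 m/s
Subgeostrophic (V < V_g = 17.8 m/s), as expected around a low.

13 m s⁻¹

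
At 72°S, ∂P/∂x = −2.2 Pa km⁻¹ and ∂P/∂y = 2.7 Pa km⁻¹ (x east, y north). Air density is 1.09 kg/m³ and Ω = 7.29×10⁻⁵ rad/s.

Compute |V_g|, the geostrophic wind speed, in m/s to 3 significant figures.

23.0 m/s

Coriolis parameter at 72°S:
f = 2Ω sin φ = 2 × 7.29×10⁻⁵ × sin 72° = 1.39×10⁻⁴ s⁻¹
In the Southern Hemisphere f is negative: f = −1.39×10⁻⁴ s⁻¹.
Component geostrophic relations (x east, y north):
u_g = −(1/(fρ)) ∂P/∂y,  v_g = (1/(fρ)) ∂P/∂x
u_g = −(2.7×10⁻³)/(−1.39×10⁻⁴ × 1.09) = 17.9 m/s;  v_g = (−2.2×10⁻³)/(−1.39×10⁻⁴ × 1.09) = 14.6 m/s
|V_g| = √(u_g² + v_g²) = 23.0 m/s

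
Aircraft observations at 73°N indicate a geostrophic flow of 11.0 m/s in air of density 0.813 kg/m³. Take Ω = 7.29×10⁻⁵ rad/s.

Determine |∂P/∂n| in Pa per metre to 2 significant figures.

1.2×10⁻³ Pa/m

Coriolis parameter at 73°N:
f = 2Ω sin φ = 2 × 7.29×10⁻⁵ × sin 73° = 1.39×10⁻⁴ s⁻¹
Geostrophic balance rearranged: |∂P/∂n| = f ρ V_g
|∂P/∂n| = 1.39×10⁻⁴ × 0.813 × 11.0 = 1.25×10⁻³ Pa/m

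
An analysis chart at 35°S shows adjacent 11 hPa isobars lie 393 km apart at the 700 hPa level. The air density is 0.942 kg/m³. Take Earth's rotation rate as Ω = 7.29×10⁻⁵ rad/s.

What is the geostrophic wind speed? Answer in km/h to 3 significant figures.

128 km/h

Coriolis parameter at 35°S:
f = 2Ω sin φ = 2 × 7.29×10⁻⁵ × sin 35° = 8.36×10⁻⁵ s⁻¹
Pressure gradient: |∂P/∂n| = 1100 Pa / 393000 m = 2.80×10⁻³ Pa/m
Geostrophic balance (pressure-gradient force = Coriolis force):
V_g = (1/(fρ)) |∂P/∂n| = 2.80×10⁻³ / (8.36×10⁻⁵ × 0.942) = 35.5 m/s
Converting: 35.5 m/s × 3.6 = 128 km/h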